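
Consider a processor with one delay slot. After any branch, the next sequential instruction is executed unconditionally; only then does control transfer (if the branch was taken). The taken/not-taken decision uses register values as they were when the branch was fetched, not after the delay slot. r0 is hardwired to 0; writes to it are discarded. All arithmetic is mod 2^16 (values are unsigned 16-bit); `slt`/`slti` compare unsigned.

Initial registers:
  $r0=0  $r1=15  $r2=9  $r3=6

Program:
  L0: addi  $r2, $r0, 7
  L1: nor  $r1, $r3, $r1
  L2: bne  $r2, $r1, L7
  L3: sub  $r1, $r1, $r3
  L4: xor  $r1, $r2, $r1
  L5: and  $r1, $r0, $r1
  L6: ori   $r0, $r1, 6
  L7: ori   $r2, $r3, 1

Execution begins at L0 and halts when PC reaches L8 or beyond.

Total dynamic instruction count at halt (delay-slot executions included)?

#0 addi  $r2, $r0, 7 ; 0/15/7/6
#1 nor  $r1, $r3, $r1 ; 0/65520/7/6
#2 bne  $r2, $r1, L7 ; 0/65520/7/6 ; →target
#3 sub  $r1, $r1, $r3 ; 0/65514/7/6
#7 ori   $r2, $r3, 1 ; 0/65514/7/6

5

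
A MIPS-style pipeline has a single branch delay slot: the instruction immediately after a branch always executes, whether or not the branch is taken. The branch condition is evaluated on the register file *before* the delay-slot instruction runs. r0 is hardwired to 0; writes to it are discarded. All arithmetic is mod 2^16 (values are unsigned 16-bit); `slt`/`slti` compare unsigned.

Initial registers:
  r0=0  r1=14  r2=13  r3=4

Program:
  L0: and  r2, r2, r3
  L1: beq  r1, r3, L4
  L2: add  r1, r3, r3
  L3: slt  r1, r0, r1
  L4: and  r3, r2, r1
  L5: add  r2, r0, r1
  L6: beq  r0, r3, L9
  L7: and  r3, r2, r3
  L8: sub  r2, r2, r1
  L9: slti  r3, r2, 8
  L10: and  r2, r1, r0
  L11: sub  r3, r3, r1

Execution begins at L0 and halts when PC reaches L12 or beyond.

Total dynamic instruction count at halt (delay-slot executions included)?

  step pc=0: and  r2, r2, r3  regs=(0,14,4,4)
  step pc=1: beq  r1, r3, L4  cond=F  regs=(0,14,4,4)
  step pc=2: add  r1, r3, r3  regs=(0,8,4,4)
  step pc=3: slt  r1, r0, r1  regs=(0,1,4,4)
  step pc=4: and  r3, r2, r1  regs=(0,1,4,0)
  step pc=5: add  r2, r0, r1  regs=(0,1,1,0)
  step pc=6: beq  r0, r3, L9  cond=T  regs=(0,1,1,0)
  step pc=7: and  r3, r2, r3  regs=(0,1,1,0)
  step pc=9: slti  r3, r2, 8  regs=(0,1,1,1)
  step pc=10: and  r2, r1, r0  regs=(0,1,0,1)
  step pc=11: sub  r3, r3, r1  regs=(0,1,0,0)

11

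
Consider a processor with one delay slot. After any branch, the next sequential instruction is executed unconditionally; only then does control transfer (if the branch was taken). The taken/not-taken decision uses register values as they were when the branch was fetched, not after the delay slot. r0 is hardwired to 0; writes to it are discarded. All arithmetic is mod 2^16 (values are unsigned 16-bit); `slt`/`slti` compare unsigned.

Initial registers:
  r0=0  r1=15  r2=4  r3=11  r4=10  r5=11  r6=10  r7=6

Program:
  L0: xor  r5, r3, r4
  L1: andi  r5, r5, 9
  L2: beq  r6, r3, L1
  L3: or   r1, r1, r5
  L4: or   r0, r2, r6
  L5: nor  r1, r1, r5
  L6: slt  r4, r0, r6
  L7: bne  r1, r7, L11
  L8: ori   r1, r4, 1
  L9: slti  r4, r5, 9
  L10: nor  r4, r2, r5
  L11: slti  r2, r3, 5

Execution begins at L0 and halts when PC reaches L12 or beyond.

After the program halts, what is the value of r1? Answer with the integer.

  step pc=0: xor  r5, r3, r4  regs=(0,15,4,11,10,1,10,6)
  step pc=1: andi  r5, r5, 9  regs=(0,15,4,11,10,1,10,6)
  step pc=2: beq  r6, r3, L1  cond=F  regs=(0,15,4,11,10,1,10,6)
  step pc=3: or   r1, r1, r5  regs=(0,15,4,11,10,1,10,6)
  step pc=4: or   r0, r2, r6  regs=(0,15,4,11,10,1,10,6)
  step pc=5: nor  r1, r1, r5  regs=(0,65520,4,11,10,1,10,6)
  step pc=6: slt  r4, r0, r6  regs=(0,65520,4,11,1,1,10,6)
  step pc=7: bne  r1, r7, L11  cond=T  regs=(0,65520,4,11,1,1,10,6)
  step pc=8: ori   r1, r4, 1  regs=(0,1,4,11,1,1,10,6)
  step pc=11: slti  r2, r3, 5  regs=(0,1,0,11,1,1,10,6)

1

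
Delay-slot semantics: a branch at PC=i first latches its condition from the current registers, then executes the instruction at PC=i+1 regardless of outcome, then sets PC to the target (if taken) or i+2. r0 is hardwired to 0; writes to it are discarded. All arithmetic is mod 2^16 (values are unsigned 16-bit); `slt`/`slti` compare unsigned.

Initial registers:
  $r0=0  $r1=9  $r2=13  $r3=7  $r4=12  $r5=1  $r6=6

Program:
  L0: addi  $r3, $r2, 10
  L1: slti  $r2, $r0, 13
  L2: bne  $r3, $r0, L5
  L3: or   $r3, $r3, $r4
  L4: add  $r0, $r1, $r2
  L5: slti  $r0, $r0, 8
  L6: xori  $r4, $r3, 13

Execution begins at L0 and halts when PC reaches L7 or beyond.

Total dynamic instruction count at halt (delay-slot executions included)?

6

#0 addi  $r3, $r2, 10 ; 0/9/13/23/12/1/6
#1 slti  $r2, $r0, 13 ; 0/9/1/23/12/1/6
#2 bne  $r3, $r0, L5 ; 0/9/1/23/12/1/6 ; →target
#3 or   $r3, $r3, $r4 ; 0/9/1/31/12/1/6
#5 slti  $r0, $r0, 8 ; 0/9/1/31/12/1/6
#6 xori  $r4, $r3, 13 ; 0/9/1/31/18/1/6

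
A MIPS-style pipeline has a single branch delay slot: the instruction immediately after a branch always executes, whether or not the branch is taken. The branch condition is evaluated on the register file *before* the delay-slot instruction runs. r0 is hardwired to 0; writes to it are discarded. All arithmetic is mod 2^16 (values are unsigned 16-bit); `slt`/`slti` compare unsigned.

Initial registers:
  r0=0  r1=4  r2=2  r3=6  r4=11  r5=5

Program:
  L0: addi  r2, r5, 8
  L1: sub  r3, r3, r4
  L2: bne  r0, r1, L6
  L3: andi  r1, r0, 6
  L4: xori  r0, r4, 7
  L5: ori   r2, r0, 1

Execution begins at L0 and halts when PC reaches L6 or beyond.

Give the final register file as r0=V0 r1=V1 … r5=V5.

r0=0 r1=0 r2=13 r3=65531 r4=11 r5=5

#0 addi  r2, r5, 8 ; 0/4/13/6/11/5
#1 sub  r3, r3, r4 ; 0/4/13/65531/11/5
#2 bne  r0, r1, L6 ; 0/4/13/65531/11/5 ; →target
#3 andi  r1, r0, 6 ; 0/0/13/65531/11/5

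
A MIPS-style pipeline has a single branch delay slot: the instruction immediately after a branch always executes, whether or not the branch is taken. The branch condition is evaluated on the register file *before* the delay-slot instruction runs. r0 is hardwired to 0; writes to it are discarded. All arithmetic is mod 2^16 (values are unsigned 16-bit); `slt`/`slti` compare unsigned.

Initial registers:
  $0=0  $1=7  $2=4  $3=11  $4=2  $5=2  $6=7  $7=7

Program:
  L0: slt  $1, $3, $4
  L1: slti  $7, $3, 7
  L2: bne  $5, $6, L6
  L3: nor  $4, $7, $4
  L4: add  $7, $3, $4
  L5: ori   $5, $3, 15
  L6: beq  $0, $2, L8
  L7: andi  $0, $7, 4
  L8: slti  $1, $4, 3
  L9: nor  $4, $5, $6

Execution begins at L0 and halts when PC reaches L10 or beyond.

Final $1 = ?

0

#0 slt  $1, $3, $4 ; 0/0/4/11/2/2/7/7
#1 slti  $7, $3, 7 ; 0/0/4/11/2/2/7/0
#2 bne  $5, $6, L6 ; 0/0/4/11/2/2/7/0 ; →target
#3 nor  $4, $7, $4 ; 0/0/4/11/65533/2/7/0
#6 beq  $0, $2, L8 ; 0/0/4/11/65533/2/7/0 ; →fallthru
#7 andi  $0, $7, 4 ; 0/0/4/11/65533/2/7/0
#8 slti  $1, $4, 3 ; 0/0/4/11/65533/2/7/0
#9 nor  $4, $5, $6 ; 0/0/4/11/65528/2/7/0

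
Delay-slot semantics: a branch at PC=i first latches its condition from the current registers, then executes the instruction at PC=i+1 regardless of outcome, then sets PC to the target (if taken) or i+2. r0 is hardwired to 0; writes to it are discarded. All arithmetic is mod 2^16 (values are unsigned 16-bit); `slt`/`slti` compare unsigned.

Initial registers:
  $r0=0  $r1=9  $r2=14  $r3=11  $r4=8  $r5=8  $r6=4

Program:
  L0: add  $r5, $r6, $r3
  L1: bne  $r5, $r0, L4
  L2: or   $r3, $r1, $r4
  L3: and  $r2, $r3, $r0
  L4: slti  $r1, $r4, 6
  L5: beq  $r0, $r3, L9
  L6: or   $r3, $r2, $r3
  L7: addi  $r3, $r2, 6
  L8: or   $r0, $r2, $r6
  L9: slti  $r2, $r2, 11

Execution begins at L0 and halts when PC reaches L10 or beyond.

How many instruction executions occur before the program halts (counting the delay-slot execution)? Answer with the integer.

9

#0 add  $r5, $r6, $r3 ; 0/9/14/11/8/15/4
#1 bne  $r5, $r0, L4 ; 0/9/14/11/8/15/4 ; →target
#2 or   $r3, $r1, $r4 ; 0/9/14/9/8/15/4
#4 slti  $r1, $r4, 6 ; 0/0/14/9/8/15/4
#5 beq  $r0, $r3, L9 ; 0/0/14/9/8/15/4 ; →fallthru
#6 or   $r3, $r2, $r3 ; 0/0/14/15/8/15/4
#7 addi  $r3, $r2, 6 ; 0/0/14/20/8/15/4
#8 or   $r0, $r2, $r6 ; 0/0/14/20/8/15/4
#9 slti  $r2, $r2, 11 ; 0/0/0/20/8/15/4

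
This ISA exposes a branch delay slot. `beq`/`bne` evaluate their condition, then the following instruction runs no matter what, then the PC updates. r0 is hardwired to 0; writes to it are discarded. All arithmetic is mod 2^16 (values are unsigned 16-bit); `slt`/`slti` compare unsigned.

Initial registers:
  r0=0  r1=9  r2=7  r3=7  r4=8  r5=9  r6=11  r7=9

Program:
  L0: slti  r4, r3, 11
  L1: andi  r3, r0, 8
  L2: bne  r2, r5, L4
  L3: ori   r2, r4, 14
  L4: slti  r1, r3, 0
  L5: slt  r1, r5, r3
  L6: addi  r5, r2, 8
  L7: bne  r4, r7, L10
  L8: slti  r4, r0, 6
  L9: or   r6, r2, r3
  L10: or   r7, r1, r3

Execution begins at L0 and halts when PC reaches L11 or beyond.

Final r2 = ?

15

#0 slti  r4, r3, 11 ; 0/9/7/7/1/9/11/9
#1 andi  r3, r0, 8 ; 0/9/7/0/1/9/11/9
#2 bne  r2, r5, L4 ; 0/9/7/0/1/9/11/9 ; →target
#3 ori   r2, r4, 14 ; 0/9/15/0/1/9/11/9
#4 slti  r1, r3, 0 ; 0/0/15/0/1/9/11/9
#5 slt  r1, r5, r3 ; 0/0/15/0/1/9/11/9
#6 addi  r5, r2, 8 ; 0/0/15/0/1/23/11/9
#7 bne  r4, r7, L10 ; 0/0/15/0/1/23/11/9 ; →target
#8 slti  r4, r0, 6 ; 0/0/15/0/1/23/11/9
#10 or   r7, r1, r3 ; 0/0/15/0/1/23/11/0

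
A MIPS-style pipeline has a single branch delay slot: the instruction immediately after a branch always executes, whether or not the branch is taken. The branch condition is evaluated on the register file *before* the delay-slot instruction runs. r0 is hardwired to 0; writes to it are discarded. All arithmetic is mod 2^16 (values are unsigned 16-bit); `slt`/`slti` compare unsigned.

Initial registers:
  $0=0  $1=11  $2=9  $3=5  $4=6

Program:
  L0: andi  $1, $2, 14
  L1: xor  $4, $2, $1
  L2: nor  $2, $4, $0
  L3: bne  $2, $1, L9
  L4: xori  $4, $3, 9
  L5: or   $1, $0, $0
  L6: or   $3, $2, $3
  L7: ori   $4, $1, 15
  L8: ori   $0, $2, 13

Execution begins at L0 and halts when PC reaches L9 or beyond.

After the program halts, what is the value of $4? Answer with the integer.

12

  step pc=0: andi  $1, $2, 14  regs=(0,8,9,5,6)
  step pc=1: xor  $4, $2, $1  regs=(0,8,9,5,1)
  step pc=2: nor  $2, $4, $0  regs=(0,8,65534,5,1)
  step pc=3: bne  $2, $1, L9  cond=T  regs=(0,8,65534,5,1)
  step pc=4: xori  $4, $3, 9  regs=(0,8,65534,5,12)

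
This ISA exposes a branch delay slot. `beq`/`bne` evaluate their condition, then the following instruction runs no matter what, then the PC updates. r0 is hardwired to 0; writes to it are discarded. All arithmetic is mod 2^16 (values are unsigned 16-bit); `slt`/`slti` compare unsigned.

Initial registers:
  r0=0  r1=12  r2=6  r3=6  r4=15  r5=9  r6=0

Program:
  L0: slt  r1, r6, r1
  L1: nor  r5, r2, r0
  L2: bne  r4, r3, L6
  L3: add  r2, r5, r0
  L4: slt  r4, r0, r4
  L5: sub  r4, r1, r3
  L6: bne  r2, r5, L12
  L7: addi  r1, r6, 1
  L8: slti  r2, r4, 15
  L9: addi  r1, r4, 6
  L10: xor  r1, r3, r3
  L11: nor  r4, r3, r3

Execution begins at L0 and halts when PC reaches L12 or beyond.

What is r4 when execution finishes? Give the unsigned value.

  step pc=0: slt  r1, r6, r1  regs=(0,1,6,6,15,9,0)
  step pc=1: nor  r5, r2, r0  regs=(0,1,6,6,15,65529,0)
  step pc=2: bne  r4, r3, L6  cond=T  regs=(0,1,6,6,15,65529,0)
  step pc=3: add  r2, r5, r0  regs=(0,1,65529,6,15,65529,0)
  step pc=6: bne  r2, r5, L12  cond=F  regs=(0,1,65529,6,15,65529,0)
  step pc=7: addi  r1, r6, 1  regs=(0,1,65529,6,15,65529,0)
  step pc=8: slti  r2, r4, 15  regs=(0,1,0,6,15,65529,0)
  step pc=9: addi  r1, r4, 6  regs=(0,21,0,6,15,65529,0)
  step pc=10: xor  r1, r3, r3  regs=(0,0,0,6,15,65529,0)
  step pc=11: nor  r4, r3, r3  regs=(0,0,0,6,65529,65529,0)

65529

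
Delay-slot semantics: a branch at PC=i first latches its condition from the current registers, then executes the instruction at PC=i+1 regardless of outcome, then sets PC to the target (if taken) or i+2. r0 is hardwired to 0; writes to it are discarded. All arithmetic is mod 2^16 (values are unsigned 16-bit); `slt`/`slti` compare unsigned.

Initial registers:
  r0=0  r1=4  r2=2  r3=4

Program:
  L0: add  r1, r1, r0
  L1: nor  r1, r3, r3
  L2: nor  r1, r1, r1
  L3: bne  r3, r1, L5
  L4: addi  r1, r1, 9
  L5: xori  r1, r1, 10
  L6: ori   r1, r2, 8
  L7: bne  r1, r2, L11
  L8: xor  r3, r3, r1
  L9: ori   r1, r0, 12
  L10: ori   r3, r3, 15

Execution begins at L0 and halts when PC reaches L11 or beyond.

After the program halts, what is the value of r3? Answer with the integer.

PC=0  add  r1, r1, r0        | r0=0 r1=4 r2=2 r3=4
PC=1  nor  r1, r3, r3        | r0=0 r1=65531 r2=2 r3=4
PC=2  nor  r1, r1, r1        | r0=0 r1=4 r2=2 r3=4
PC=3  bne  r3, r1, L5        | r0=0 r1=4 r2=2 r3=4  [not taken]
PC=4  addi  r1, r1, 9        | r0=0 r1=13 r2=2 r3=4
PC=5  xori  r1, r1, 10       | r0=0 r1=7 r2=2 r3=4
PC=6  ori   r1, r2, 8        | r0=0 r1=10 r2=2 r3=4
PC=7  bne  r1, r2, L11       | r0=0 r1=10 r2=2 r3=4  [TAKEN]
PC=8  xor  r3, r3, r1        | r0=0 r1=10 r2=2 r3=14

14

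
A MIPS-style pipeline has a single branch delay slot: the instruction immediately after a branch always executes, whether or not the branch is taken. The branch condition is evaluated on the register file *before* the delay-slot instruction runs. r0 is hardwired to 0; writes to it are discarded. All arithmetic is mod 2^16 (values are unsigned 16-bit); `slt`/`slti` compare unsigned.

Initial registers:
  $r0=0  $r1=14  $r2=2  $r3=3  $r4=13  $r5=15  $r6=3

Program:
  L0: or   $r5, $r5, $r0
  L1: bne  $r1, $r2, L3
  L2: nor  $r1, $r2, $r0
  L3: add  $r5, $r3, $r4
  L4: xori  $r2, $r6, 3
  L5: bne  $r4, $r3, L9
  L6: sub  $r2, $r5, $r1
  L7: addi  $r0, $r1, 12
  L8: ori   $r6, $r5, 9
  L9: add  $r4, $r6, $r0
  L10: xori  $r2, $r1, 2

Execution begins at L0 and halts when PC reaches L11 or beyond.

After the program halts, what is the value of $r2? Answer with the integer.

[0] or   $r5, $r5, $r0  →  {$r0:0, $r1:14, $r2:2, $r3:3, $r4:13, $r5:15, $r6:3}
[1] bne  $r1, $r2, L3  →  {$r0:0, $r1:14, $r2:2, $r3:3, $r4:13, $r5:15, $r6:3}  ⟨branch taken⟩
[2] nor  $r1, $r2, $r0  →  {$r0:0, $r1:65533, $r2:2, $r3:3, $r4:13, $r5:15, $r6:3}
[3] add  $r5, $r3, $r4  →  {$r0:0, $r1:65533, $r2:2, $r3:3, $r4:13, $r5:16, $r6:3}
[4] xori  $r2, $r6, 3  →  {$r0:0, $r1:65533, $r2:0, $r3:3, $r4:13, $r5:16, $r6:3}
[5] bne  $r4, $r3, L9  →  {$r0:0, $r1:65533, $r2:0, $r3:3, $r4:13, $r5:16, $r6:3}  ⟨branch taken⟩
[6] sub  $r2, $r5, $r1  →  {$r0:0, $r1:65533, $r2:19, $r3:3, $r4:13, $r5:16, $r6:3}
[9] add  $r4, $r6, $r0  →  {$r0:0, $r1:65533, $r2:19, $r3:3, $r4:3, $r5:16, $r6:3}
[10] xori  $r2, $r1, 2  →  {$r0:0, $r1:65533, $r2:65535, $r3:3, $r4:3, $r5:16, $r6:3}

65535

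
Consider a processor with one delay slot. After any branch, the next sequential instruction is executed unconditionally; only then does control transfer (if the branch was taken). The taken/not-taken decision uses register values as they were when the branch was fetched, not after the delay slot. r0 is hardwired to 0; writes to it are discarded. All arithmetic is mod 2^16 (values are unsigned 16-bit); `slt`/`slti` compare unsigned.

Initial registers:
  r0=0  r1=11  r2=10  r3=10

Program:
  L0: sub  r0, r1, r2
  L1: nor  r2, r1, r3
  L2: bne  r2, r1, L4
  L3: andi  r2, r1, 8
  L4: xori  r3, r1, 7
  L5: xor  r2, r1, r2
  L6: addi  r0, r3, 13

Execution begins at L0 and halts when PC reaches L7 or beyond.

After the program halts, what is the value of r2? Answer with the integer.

#0 sub  r0, r1, r2 ; 0/11/10/10
#1 nor  r2, r1, r3 ; 0/11/65524/10
#2 bne  r2, r1, L4 ; 0/11/65524/10 ; →target
#3 andi  r2, r1, 8 ; 0/11/8/10
#4 xori  r3, r1, 7 ; 0/11/8/12
#5 xor  r2, r1, r2 ; 0/11/3/12
#6 addi  r0, r3, 13 ; 0/11/3/12

3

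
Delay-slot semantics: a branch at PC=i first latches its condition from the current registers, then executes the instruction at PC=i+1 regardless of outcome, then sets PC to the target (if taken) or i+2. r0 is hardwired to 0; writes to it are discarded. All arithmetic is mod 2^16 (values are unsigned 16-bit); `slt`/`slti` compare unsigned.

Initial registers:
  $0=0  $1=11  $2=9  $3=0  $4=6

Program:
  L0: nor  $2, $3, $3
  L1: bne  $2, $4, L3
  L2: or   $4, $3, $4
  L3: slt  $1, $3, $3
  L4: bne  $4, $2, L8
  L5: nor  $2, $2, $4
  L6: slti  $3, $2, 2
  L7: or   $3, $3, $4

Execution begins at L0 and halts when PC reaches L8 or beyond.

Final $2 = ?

0

  step pc=0: nor  $2, $3, $3  regs=(0,11,65535,0,6)
  step pc=1: bne  $2, $4, L3  cond=T  regs=(0,11,65535,0,6)
  step pc=2: or   $4, $3, $4  regs=(0,11,65535,0,6)
  step pc=3: slt  $1, $3, $3  regs=(0,0,65535,0,6)
  step pc=4: bne  $4, $2, L8  cond=T  regs=(0,0,65535,0,6)
  step pc=5: nor  $2, $2, $4  regs=(0,0,0,0,6)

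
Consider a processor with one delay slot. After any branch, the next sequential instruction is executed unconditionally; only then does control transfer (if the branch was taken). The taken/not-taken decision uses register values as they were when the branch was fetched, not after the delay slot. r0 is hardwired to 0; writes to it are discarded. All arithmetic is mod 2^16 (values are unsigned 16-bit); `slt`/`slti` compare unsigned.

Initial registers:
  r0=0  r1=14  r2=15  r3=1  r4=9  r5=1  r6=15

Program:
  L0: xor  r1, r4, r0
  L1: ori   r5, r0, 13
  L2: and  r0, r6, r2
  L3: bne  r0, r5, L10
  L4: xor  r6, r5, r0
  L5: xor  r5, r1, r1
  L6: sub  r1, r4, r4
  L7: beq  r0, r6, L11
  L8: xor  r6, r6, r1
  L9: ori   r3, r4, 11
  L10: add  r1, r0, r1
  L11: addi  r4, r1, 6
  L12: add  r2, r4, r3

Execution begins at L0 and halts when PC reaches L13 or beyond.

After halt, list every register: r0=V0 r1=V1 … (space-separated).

PC=0  xor  r1, r4, r0        | r0=0 r1=9 r2=15 r3=1 r4=9 r5=1 r6=15
PC=1  ori   r5, r0, 13       | r0=0 r1=9 r2=15 r3=1 r4=9 r5=13 r6=15
PC=2  and  r0, r6, r2        | r0=0 r1=9 r2=15 r3=1 r4=9 r5=13 r6=15
PC=3  bne  r0, r5, L10       | r0=0 r1=9 r2=15 r3=1 r4=9 r5=13 r6=15  [TAKEN]
PC=4  xor  r6, r5, r0        | r0=0 r1=9 r2=15 r3=1 r4=9 r5=13 r6=13
PC=10 add  r1, r0, r1        | r0=0 r1=9 r2=15 r3=1 r4=9 r5=13 r6=13
PC=11 addi  r4, r1, 6        | r0=0 r1=9 r2=15 r3=1 r4=15 r5=13 r6=13
PC=12 add  r2, r4, r3        | r0=0 r1=9 r2=16 r3=1 r4=15 r5=13 r6=13

r0=0 r1=9 r2=16 r3=1 r4=15 r5=13 r6=13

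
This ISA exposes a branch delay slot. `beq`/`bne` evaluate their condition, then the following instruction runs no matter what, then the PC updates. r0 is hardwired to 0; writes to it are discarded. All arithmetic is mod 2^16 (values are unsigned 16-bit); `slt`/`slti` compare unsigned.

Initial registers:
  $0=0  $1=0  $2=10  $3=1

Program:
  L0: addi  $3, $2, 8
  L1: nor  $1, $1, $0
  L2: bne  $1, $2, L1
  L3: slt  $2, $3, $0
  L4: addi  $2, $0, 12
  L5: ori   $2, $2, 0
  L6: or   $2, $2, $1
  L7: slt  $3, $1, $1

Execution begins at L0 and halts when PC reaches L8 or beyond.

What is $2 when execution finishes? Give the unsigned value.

12

PC=0  addi  $3, $2, 8        | $0=0 $1=0 $2=10 $3=18
PC=1  nor  $1, $1, $0        | $0=0 $1=65535 $2=10 $3=18
PC=2  bne  $1, $2, L1        | $0=0 $1=65535 $2=10 $3=18  [TAKEN]
PC=3  slt  $2, $3, $0        | $0=0 $1=65535 $2=0 $3=18
PC=1  nor  $1, $1, $0        | $0=0 $1=0 $2=0 $3=18
PC=2  bne  $1, $2, L1        | $0=0 $1=0 $2=0 $3=18  [not taken]
PC=3  slt  $2, $3, $0        | $0=0 $1=0 $2=0 $3=18
PC=4  addi  $2, $0, 12       | $0=0 $1=0 $2=12 $3=18
PC=5  ori   $2, $2, 0        | $0=0 $1=0 $2=12 $3=18
PC=6  or   $2, $2, $1        | $0=0 $1=0 $2=12 $3=18
PC=7  slt  $3, $1, $1        | $0=0 $1=0 $2=12 $3=0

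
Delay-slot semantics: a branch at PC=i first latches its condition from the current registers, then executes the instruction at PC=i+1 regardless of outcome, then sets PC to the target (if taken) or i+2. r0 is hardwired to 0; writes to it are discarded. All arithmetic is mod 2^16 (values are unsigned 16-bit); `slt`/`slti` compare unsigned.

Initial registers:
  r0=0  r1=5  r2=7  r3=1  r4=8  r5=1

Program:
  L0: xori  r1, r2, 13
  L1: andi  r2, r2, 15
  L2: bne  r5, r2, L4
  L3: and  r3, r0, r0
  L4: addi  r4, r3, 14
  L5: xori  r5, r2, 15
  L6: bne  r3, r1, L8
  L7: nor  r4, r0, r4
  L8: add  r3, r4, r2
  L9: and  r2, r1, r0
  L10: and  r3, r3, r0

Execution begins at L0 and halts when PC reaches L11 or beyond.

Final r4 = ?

[0] xori  r1, r2, 13  →  {r0:0, r1:10, r2:7, r3:1, r4:8, r5:1}
[1] andi  r2, r2, 15  →  {r0:0, r1:10, r2:7, r3:1, r4:8, r5:1}
[2] bne  r5, r2, L4  →  {r0:0, r1:10, r2:7, r3:1, r4:8, r5:1}  ⟨branch taken⟩
[3] and  r3, r0, r0  →  {r0:0, r1:10, r2:7, r3:0, r4:8, r5:1}
[4] addi  r4, r3, 14  →  {r0:0, r1:10, r2:7, r3:0, r4:14, r5:1}
[5] xori  r5, r2, 15  →  {r0:0, r1:10, r2:7, r3:0, r4:14, r5:8}
[6] bne  r3, r1, L8  →  {r0:0, r1:10, r2:7, r3:0, r4:14, r5:8}  ⟨branch taken⟩
[7] nor  r4, r0, r4  →  {r0:0, r1:10, r2:7, r3:0, r4:65521, r5:8}
[8] add  r3, r4, r2  →  {r0:0, r1:10, r2:7, r3:65528, r4:65521, r5:8}
[9] and  r2, r1, r0  →  {r0:0, r1:10, r2:0, r3:65528, r4:65521, r5:8}
[10] and  r3, r3, r0  →  {r0:0, r1:10, r2:0, r3:0, r4:65521, r5:8}

65521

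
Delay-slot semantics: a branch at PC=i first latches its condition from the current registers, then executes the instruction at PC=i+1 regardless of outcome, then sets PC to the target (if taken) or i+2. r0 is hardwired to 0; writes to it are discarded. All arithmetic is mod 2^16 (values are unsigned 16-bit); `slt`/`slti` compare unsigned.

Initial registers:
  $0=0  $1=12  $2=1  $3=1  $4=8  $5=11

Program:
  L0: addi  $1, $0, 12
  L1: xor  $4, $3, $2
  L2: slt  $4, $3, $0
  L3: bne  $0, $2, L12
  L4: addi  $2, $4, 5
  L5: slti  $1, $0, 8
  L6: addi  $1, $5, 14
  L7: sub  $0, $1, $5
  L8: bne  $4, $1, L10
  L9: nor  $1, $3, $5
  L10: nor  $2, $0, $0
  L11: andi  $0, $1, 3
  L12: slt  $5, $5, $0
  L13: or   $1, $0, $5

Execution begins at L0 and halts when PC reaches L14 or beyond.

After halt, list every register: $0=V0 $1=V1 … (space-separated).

PC=0  addi  $1, $0, 12       | $0=0 $1=12 $2=1 $3=1 $4=8 $5=11
PC=1  xor  $4, $3, $2        | $0=0 $1=12 $2=1 $3=1 $4=0 $5=11
PC=2  slt  $4, $3, $0        | $0=0 $1=12 $2=1 $3=1 $4=0 $5=11
PC=3  bne  $0, $2, L12       | $0=0 $1=12 $2=1 $3=1 $4=0 $5=11  [TAKEN]
PC=4  addi  $2, $4, 5        | $0=0 $1=12 $2=5 $3=1 $4=0 $5=11
PC=12 slt  $5, $5, $0        | $0=0 $1=12 $2=5 $3=1 $4=0 $5=0
PC=13 or   $1, $0, $5        | $0=0 $1=0 $2=5 $3=1 $4=0 $5=0

$0=0 $1=0 $2=5 $3=1 $4=0 $5=0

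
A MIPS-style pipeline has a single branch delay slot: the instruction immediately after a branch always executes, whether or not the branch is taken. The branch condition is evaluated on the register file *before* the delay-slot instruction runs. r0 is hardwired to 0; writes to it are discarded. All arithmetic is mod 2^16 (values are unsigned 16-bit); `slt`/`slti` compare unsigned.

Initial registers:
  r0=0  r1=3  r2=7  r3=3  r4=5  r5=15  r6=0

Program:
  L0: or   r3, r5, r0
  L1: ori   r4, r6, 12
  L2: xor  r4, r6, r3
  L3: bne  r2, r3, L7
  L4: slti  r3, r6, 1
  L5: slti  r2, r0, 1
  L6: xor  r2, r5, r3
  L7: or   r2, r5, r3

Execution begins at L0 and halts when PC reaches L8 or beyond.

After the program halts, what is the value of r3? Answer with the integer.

1

  step pc=0: or   r3, r5, r0  regs=(0,3,7,15,5,15,0)
  step pc=1: ori   r4, r6, 12  regs=(0,3,7,15,12,15,0)
  step pc=2: xor  r4, r6, r3  regs=(0,3,7,15,15,15,0)
  step pc=3: bne  r2, r3, L7  cond=T  regs=(0,3,7,15,15,15,0)
  step pc=4: slti  r3, r6, 1  regs=(0,3,7,1,15,15,0)
  step pc=7: or   r2, r5, r3  regs=(0,3,15,1,15,15,0)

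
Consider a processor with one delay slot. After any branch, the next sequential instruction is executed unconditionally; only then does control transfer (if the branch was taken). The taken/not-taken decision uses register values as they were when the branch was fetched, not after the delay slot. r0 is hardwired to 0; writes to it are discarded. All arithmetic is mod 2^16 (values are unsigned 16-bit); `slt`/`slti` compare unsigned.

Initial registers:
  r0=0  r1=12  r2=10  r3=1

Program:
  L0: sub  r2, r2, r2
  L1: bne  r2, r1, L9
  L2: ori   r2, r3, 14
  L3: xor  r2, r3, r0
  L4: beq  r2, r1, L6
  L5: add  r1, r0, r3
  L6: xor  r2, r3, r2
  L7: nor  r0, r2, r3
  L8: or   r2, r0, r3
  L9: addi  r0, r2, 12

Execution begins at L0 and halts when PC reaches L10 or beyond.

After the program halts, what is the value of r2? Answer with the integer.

PC=0  sub  r2, r2, r2        | r0=0 r1=12 r2=0 r3=1
PC=1  bne  r2, r1, L9        | r0=0 r1=12 r2=0 r3=1  [TAKEN]
PC=2  ori   r2, r3, 14       | r0=0 r1=12 r2=15 r3=1
PC=9  addi  r0, r2, 12       | r0=0 r1=12 r2=15 r3=1

15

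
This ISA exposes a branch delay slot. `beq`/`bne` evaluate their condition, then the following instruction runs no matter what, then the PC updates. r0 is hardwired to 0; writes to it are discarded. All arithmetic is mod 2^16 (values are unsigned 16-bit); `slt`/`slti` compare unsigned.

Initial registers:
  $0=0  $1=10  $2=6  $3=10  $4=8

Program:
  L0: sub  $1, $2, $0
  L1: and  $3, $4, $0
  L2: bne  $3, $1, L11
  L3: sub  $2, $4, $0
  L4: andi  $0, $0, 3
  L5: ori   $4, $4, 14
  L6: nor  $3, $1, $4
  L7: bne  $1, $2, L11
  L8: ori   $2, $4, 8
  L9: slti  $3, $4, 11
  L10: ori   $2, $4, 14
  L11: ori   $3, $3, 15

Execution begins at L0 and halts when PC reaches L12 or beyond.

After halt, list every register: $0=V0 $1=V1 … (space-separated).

[0] sub  $1, $2, $0  →  {$0:0, $1:6, $2:6, $3:10, $4:8}
[1] and  $3, $4, $0  →  {$0:0, $1:6, $2:6, $3:0, $4:8}
[2] bne  $3, $1, L11  →  {$0:0, $1:6, $2:6, $3:0, $4:8}  ⟨branch taken⟩
[3] sub  $2, $4, $0  →  {$0:0, $1:6, $2:8, $3:0, $4:8}
[11] ori   $3, $3, 15  →  {$0:0, $1:6, $2:8, $3:15, $4:8}

$0=0 $1=6 $2=8 $3=15 $4=8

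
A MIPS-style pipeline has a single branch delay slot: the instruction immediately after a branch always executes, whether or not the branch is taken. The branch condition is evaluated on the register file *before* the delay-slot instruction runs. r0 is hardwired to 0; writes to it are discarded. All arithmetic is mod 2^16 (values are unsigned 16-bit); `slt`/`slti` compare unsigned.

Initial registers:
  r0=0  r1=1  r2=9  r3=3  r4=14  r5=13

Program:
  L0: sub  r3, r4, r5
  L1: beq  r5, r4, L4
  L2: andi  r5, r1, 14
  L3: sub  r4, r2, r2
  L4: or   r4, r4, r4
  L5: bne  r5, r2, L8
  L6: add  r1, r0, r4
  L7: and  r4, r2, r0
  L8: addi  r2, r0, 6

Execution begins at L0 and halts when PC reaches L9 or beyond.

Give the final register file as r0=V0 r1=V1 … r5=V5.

PC=0  sub  r3, r4, r5        | r0=0 r1=1 r2=9 r3=1 r4=14 r5=13
PC=1  beq  r5, r4, L4        | r0=0 r1=1 r2=9 r3=1 r4=14 r5=13  [not taken]
PC=2  andi  r5, r1, 14       | r0=0 r1=1 r2=9 r3=1 r4=14 r5=0
PC=3  sub  r4, r2, r2        | r0=0 r1=1 r2=9 r3=1 r4=0 r5=0
PC=4  or   r4, r4, r4        | r0=0 r1=1 r2=9 r3=1 r4=0 r5=0
PC=5  bne  r5, r2, L8        | r0=0 r1=1 r2=9 r3=1 r4=0 r5=0  [TAKEN]
PC=6  add  r1, r0, r4        | r0=0 r1=0 r2=9 r3=1 r4=0 r5=0
PC=8  addi  r2, r0, 6        | r0=0 r1=0 r2=6 r3=1 r4=0 r5=0

r0=0 r1=0 r2=6 r3=1 r4=0 r5=0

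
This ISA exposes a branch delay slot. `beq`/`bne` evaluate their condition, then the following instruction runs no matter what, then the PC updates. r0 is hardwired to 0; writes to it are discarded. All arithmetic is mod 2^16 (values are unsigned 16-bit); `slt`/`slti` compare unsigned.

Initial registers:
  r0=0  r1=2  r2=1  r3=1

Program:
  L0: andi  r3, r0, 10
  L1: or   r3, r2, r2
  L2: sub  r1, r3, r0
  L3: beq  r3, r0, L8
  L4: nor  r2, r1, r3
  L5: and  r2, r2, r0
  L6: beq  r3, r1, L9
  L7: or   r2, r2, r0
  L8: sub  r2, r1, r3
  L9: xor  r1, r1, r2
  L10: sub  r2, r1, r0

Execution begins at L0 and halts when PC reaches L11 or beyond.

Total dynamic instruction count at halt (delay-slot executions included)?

[0] andi  r3, r0, 10  →  {r0:0, r1:2, r2:1, r3:0}
[1] or   r3, r2, r2  →  {r0:0, r1:2, r2:1, r3:1}
[2] sub  r1, r3, r0  →  {r0:0, r1:1, r2:1, r3:1}
[3] beq  r3, r0, L8  →  {r0:0, r1:1, r2:1, r3:1}  ⟨branch fallthrough⟩
[4] nor  r2, r1, r3  →  {r0:0, r1:1, r2:65534, r3:1}
[5] and  r2, r2, r0  →  {r0:0, r1:1, r2:0, r3:1}
[6] beq  r3, r1, L9  →  {r0:0, r1:1, r2:0, r3:1}  ⟨branch taken⟩
[7] or   r2, r2, r0  →  {r0:0, r1:1, r2:0, r3:1}
[9] xor  r1, r1, r2  →  {r0:0, r1:1, r2:0, r3:1}
[10] sub  r2, r1, r0  →  {r0:0, r1:1, r2:1, r3:1}

10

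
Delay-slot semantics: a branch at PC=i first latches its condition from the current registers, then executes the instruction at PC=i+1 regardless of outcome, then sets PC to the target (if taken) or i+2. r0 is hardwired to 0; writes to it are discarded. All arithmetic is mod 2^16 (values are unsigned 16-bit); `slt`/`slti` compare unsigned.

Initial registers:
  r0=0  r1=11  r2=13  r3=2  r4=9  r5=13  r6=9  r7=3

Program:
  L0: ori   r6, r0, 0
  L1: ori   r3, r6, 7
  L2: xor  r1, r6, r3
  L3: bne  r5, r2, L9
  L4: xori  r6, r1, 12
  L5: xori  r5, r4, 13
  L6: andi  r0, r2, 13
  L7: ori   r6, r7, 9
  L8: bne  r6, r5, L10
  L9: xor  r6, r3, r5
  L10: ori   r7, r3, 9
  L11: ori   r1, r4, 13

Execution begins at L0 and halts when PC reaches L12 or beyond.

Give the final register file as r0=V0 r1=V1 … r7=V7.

r0=0 r1=13 r2=13 r3=7 r4=9 r5=4 r6=3 r7=15

#0 ori   r6, r0, 0 ; 0/11/13/2/9/13/0/3
#1 ori   r3, r6, 7 ; 0/11/13/7/9/13/0/3
#2 xor  r1, r6, r3 ; 0/7/13/7/9/13/0/3
#3 bne  r5, r2, L9 ; 0/7/13/7/9/13/0/3 ; →fallthru
#4 xori  r6, r1, 12 ; 0/7/13/7/9/13/11/3
#5 xori  r5, r4, 13 ; 0/7/13/7/9/4/11/3
#6 andi  r0, r2, 13 ; 0/7/13/7/9/4/11/3
#7 ori   r6, r7, 9 ; 0/7/13/7/9/4/11/3
#8 bne  r6, r5, L10 ; 0/7/13/7/9/4/11/3 ; →target
#9 xor  r6, r3, r5 ; 0/7/13/7/9/4/3/3
#10 ori   r7, r3, 9 ; 0/7/13/7/9/4/3/15
#11 ori   r1, r4, 13 ; 0/13/13/7/9/4/3/15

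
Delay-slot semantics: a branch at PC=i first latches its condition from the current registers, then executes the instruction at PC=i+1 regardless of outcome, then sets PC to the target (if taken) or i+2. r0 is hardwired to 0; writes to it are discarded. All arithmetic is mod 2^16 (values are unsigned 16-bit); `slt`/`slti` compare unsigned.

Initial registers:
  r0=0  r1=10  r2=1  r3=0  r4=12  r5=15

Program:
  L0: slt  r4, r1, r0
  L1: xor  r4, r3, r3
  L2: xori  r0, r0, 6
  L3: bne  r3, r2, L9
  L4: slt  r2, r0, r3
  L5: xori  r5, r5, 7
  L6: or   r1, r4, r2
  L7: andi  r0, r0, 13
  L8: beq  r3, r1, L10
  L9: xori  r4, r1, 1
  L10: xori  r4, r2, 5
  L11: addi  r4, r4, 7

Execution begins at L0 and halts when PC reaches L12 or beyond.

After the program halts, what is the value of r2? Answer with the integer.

0

PC=0  slt  r4, r1, r0        | r0=0 r1=10 r2=1 r3=0 r4=0 r5=15
PC=1  xor  r4, r3, r3        | r0=0 r1=10 r2=1 r3=0 r4=0 r5=15
PC=2  xori  r0, r0, 6        | r0=0 r1=10 r2=1 r3=0 r4=0 r5=15
PC=3  bne  r3, r2, L9        | r0=0 r1=10 r2=1 r3=0 r4=0 r5=15  [TAKEN]
PC=4  slt  r2, r0, r3        | r0=0 r1=10 r2=0 r3=0 r4=0 r5=15
PC=9  xori  r4, r1, 1        | r0=0 r1=10 r2=0 r3=0 r4=11 r5=15
PC=10 xori  r4, r2, 5        | r0=0 r1=10 r2=0 r3=0 r4=5 r5=15
PC=11 addi  r4, r4, 7        | r0=0 r1=10 r2=0 r3=0 r4=12 r5=15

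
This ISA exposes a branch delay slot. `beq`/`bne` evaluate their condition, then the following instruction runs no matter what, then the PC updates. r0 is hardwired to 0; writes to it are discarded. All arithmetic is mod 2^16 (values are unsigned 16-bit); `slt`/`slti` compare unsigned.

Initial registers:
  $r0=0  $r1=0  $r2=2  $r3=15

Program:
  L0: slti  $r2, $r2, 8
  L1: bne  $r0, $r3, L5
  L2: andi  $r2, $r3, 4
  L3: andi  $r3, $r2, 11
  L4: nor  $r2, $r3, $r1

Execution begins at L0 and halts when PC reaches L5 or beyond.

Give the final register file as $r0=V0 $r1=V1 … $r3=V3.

$r0=0 $r1=0 $r2=4 $r3=15

#0 slti  $r2, $r2, 8 ; 0/0/1/15
#1 bne  $r0, $r3, L5 ; 0/0/1/15 ; →target
#2 andi  $r2, $r3, 4 ; 0/0/4/15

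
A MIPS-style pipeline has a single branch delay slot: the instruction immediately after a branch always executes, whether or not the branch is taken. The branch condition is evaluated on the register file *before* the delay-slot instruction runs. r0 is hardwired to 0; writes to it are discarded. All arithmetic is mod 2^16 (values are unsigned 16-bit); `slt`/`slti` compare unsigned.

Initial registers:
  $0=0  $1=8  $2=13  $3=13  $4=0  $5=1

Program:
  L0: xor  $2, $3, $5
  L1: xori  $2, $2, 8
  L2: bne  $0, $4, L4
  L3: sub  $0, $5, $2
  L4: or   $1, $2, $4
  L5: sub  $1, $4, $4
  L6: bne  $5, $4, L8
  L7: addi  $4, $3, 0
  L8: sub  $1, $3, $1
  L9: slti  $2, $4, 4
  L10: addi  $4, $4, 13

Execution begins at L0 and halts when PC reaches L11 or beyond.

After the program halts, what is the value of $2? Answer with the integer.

#0 xor  $2, $3, $5 ; 0/8/12/13/0/1
#1 xori  $2, $2, 8 ; 0/8/4/13/0/1
#2 bne  $0, $4, L4 ; 0/8/4/13/0/1 ; →fallthru
#3 sub  $0, $5, $2 ; 0/8/4/13/0/1
#4 or   $1, $2, $4 ; 0/4/4/13/0/1
#5 sub  $1, $4, $4 ; 0/0/4/13/0/1
#6 bne  $5, $4, L8 ; 0/0/4/13/0/1 ; →target
#7 addi  $4, $3, 0 ; 0/0/4/13/13/1
#8 sub  $1, $3, $1 ; 0/13/4/13/13/1
#9 slti  $2, $4, 4 ; 0/13/0/13/13/1
#10 addi  $4, $4, 13 ; 0/13/0/13/26/1

0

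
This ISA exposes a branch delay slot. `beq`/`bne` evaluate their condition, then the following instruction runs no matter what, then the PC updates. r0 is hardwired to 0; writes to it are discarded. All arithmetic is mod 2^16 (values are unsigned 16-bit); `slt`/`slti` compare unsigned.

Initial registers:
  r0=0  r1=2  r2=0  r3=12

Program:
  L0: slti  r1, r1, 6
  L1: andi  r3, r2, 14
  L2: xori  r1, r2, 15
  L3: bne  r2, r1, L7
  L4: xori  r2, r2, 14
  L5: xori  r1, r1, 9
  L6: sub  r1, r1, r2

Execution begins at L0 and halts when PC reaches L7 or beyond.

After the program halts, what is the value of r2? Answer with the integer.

PC=0  slti  r1, r1, 6        | r0=0 r1=1 r2=0 r3=12
PC=1  andi  r3, r2, 14       | r0=0 r1=1 r2=0 r3=0
PC=2  xori  r1, r2, 15       | r0=0 r1=15 r2=0 r3=0
PC=3  bne  r2, r1, L7        | r0=0 r1=15 r2=0 r3=0  [TAKEN]
PC=4  xori  r2, r2, 14       | r0=0 r1=15 r2=14 r3=0

14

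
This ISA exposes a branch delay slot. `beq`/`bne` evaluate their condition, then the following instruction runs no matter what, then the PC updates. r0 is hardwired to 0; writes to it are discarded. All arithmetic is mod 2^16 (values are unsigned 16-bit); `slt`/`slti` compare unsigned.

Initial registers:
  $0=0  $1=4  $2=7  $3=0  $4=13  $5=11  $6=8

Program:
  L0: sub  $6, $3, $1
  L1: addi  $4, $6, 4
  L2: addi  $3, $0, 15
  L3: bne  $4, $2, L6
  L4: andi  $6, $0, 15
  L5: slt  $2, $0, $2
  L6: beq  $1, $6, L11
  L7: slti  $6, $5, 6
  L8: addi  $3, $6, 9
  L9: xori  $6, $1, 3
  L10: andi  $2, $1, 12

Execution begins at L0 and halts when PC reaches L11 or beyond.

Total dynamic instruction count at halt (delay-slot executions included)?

PC=0  sub  $6, $3, $1        | $0=0 $1=4 $2=7 $3=0 $4=13 $5=11 $6=65532
PC=1  addi  $4, $6, 4        | $0=0 $1=4 $2=7 $3=0 $4=0 $5=11 $6=65532
PC=2  addi  $3, $0, 15       | $0=0 $1=4 $2=7 $3=15 $4=0 $5=11 $6=65532
PC=3  bne  $4, $2, L6        | $0=0 $1=4 $2=7 $3=15 $4=0 $5=11 $6=65532  [TAKEN]
PC=4  andi  $6, $0, 15       | $0=0 $1=4 $2=7 $3=15 $4=0 $5=11 $6=0
PC=6  beq  $1, $6, L11       | $0=0 $1=4 $2=7 $3=15 $4=0 $5=11 $6=0  [not taken]
PC=7  slti  $6, $5, 6        | $0=0 $1=4 $2=7 $3=15 $4=0 $5=11 $6=0
PC=8  addi  $3, $6, 9        | $0=0 $1=4 $2=7 $3=9 $4=0 $5=11 $6=0
PC=9  xori  $6, $1, 3        | $0=0 $1=4 $2=7 $3=9 $4=0 $5=11 $6=7
PC=10 andi  $2, $1, 12       | $0=0 $1=4 $2=4 $3=9 $4=0 $5=11 $6=7

10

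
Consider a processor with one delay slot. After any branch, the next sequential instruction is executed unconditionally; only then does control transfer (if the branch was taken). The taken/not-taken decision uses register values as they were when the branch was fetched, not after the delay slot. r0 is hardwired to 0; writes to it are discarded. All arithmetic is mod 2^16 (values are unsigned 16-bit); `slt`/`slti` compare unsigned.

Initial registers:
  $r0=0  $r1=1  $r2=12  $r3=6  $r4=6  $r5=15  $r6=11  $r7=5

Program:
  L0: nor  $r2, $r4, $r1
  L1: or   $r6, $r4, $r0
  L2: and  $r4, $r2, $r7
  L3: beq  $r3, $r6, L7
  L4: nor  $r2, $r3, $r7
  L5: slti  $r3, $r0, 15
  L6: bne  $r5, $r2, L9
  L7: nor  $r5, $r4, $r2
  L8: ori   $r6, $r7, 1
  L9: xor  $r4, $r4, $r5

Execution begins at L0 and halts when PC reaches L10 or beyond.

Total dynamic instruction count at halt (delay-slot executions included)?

  step pc=0: nor  $r2, $r4, $r1  regs=(0,1,65528,6,6,15,11,5)
  step pc=1: or   $r6, $r4, $r0  regs=(0,1,65528,6,6,15,6,5)
  step pc=2: and  $r4, $r2, $r7  regs=(0,1,65528,6,0,15,6,5)
  step pc=3: beq  $r3, $r6, L7  cond=T  regs=(0,1,65528,6,0,15,6,5)
  step pc=4: nor  $r2, $r3, $r7  regs=(0,1,65528,6,0,15,6,5)
  step pc=7: nor  $r5, $r4, $r2  regs=(0,1,65528,6,0,7,6,5)
  step pc=8: ori   $r6, $r7, 1  regs=(0,1,65528,6,0,7,5,5)
  step pc=9: xor  $r4, $r4, $r5  regs=(0,1,65528,6,7,7,5,5)

8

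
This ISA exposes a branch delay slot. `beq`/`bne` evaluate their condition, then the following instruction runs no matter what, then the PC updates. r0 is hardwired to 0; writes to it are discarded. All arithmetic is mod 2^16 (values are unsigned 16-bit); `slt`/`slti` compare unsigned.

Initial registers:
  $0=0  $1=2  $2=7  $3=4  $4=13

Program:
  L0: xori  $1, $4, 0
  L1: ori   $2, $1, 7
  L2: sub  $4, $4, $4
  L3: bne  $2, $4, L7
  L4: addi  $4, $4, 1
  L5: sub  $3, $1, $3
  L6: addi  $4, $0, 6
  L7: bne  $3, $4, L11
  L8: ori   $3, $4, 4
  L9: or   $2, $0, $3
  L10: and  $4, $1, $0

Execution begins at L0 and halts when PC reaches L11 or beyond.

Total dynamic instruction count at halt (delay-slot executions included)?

PC=0  xori  $1, $4, 0        | $0=0 $1=13 $2=7 $3=4 $4=13
PC=1  ori   $2, $1, 7        | $0=0 $1=13 $2=15 $3=4 $4=13
PC=2  sub  $4, $4, $4        | $0=0 $1=13 $2=15 $3=4 $4=0
PC=3  bne  $2, $4, L7        | $0=0 $1=13 $2=15 $3=4 $4=0  [TAKEN]
PC=4  addi  $4, $4, 1        | $0=0 $1=13 $2=15 $3=4 $4=1
PC=7  bne  $3, $4, L11       | $0=0 $1=13 $2=15 $3=4 $4=1  [TAKEN]
PC=8  ori   $3, $4, 4        | $0=0 $1=13 $2=15 $3=5 $4=1

7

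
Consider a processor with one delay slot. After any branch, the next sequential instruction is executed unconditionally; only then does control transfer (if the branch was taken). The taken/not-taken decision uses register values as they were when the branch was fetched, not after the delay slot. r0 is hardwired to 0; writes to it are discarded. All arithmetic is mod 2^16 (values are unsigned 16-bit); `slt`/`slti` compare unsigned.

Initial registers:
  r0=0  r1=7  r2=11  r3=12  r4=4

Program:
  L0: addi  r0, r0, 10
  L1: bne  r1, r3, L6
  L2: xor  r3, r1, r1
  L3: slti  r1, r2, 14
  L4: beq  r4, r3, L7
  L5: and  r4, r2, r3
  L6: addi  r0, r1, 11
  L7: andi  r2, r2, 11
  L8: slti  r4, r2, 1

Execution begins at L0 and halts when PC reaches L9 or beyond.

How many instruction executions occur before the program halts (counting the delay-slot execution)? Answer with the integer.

6

  step pc=0: addi  r0, r0, 10  regs=(0,7,11,12,4)
  step pc=1: bne  r1, r3, L6  cond=T  regs=(0,7,11,12,4)
  step pc=2: xor  r3, r1, r1  regs=(0,7,11,0,4)
  step pc=6: addi  r0, r1, 11  regs=(0,7,11,0,4)
  step pc=7: andi  r2, r2, 11  regs=(0,7,11,0,4)
  step pc=8: slti  r4, r2, 1  regs=(0,7,11,0,0)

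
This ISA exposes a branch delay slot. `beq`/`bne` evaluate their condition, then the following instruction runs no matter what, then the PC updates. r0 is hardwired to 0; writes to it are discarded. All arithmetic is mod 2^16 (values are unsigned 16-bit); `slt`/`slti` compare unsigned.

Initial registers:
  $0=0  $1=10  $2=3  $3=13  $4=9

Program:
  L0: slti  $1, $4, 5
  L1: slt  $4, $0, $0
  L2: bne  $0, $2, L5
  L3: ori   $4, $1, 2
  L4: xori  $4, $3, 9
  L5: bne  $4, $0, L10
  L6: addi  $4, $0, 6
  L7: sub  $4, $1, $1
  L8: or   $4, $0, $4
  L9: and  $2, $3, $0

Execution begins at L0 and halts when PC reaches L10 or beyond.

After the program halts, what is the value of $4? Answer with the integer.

6

PC=0  slti  $1, $4, 5        | $0=0 $1=0 $2=3 $3=13 $4=9
PC=1  slt  $4, $0, $0        | $0=0 $1=0 $2=3 $3=13 $4=0
PC=2  bne  $0, $2, L5        | $0=0 $1=0 $2=3 $3=13 $4=0  [TAKEN]
PC=3  ori   $4, $1, 2        | $0=0 $1=0 $2=3 $3=13 $4=2
PC=5  bne  $4, $0, L10       | $0=0 $1=0 $2=3 $3=13 $4=2  [TAKEN]
PC=6  addi  $4, $0, 6        | $0=0 $1=0 $2=3 $3=13 $4=6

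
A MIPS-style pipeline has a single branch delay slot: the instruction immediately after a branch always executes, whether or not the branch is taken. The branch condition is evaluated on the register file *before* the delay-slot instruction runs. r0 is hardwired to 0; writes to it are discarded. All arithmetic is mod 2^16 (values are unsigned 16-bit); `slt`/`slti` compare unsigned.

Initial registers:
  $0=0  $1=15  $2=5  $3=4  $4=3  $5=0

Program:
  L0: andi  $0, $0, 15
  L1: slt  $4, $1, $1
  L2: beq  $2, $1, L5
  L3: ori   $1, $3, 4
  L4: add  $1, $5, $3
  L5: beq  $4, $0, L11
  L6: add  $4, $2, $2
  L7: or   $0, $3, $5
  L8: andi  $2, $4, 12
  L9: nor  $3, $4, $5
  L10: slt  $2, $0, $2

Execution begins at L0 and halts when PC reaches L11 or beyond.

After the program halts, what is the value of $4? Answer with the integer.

[0] andi  $0, $0, 15  →  {$0:0, $1:15, $2:5, $3:4, $4:3, $5:0}
[1] slt  $4, $1, $1  →  {$0:0, $1:15, $2:5, $3:4, $4:0, $5:0}
[2] beq  $2, $1, L5  →  {$0:0, $1:15, $2:5, $3:4, $4:0, $5:0}  ⟨branch fallthrough⟩
[3] ori   $1, $3, 4  →  {$0:0, $1:4, $2:5, $3:4, $4:0, $5:0}
[4] add  $1, $5, $3  →  {$0:0, $1:4, $2:5, $3:4, $4:0, $5:0}
[5] beq  $4, $0, L11  →  {$0:0, $1:4, $2:5, $3:4, $4:0, $5:0}  ⟨branch taken⟩
[6] add  $4, $2, $2  →  {$0:0, $1:4, $2:5, $3:4, $4:10, $5:0}

10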